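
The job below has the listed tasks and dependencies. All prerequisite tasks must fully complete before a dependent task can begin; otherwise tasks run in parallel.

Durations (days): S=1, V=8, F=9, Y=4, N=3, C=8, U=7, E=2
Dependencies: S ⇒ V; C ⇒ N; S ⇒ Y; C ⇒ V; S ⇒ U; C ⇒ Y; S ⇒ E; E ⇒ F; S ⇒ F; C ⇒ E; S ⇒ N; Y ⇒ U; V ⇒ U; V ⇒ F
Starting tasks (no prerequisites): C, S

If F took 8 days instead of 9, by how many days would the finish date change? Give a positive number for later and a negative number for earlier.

Baseline: C→V→F = 8+8+9 = 25 → 25 days.
F lies on that path, so at 8 days the path becomes 24 days.
That remains the longest chain; total 24 days.
Change in finish: 24 − 25 = -1 days.

-1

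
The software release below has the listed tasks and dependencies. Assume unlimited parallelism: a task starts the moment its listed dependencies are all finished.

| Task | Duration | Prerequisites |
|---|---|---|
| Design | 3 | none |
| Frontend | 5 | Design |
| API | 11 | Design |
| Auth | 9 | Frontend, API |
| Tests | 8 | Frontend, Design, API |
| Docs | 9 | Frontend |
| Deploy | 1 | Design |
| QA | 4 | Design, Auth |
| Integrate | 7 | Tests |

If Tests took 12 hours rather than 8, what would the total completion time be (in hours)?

Actual critical path: Design→API→Tests→Integrate = 3+11+8+7 = 29 ⇒ 29 hours.
Tests is on the critical path; changing it to 12 makes that path 33 hours.
No other chain overtakes it, so the finish is 33 hours.

33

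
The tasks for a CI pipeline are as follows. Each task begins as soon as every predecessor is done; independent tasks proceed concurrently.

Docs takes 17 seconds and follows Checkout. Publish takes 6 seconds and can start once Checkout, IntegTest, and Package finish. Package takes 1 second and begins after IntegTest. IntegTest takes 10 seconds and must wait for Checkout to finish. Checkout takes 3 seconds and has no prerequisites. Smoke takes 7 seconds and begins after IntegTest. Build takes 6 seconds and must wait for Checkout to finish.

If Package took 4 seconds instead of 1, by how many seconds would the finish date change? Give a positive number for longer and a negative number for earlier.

3

Baseline: Checkout→IntegTest→Package→Publish = 3+10+1+6 = 20 → 20 seconds.
Package lies on that path, so at 4 seconds the path becomes 23 seconds.
That remains the longest chain; total 23 seconds.
Change in finish: 23 − 20 = +3 seconds.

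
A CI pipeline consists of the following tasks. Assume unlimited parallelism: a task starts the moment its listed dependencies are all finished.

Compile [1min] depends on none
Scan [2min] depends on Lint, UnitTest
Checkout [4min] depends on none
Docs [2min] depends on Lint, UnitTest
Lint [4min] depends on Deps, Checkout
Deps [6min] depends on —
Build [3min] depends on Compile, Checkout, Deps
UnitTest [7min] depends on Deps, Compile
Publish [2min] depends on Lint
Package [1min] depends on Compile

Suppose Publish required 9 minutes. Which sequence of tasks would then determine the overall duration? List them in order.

Deps, Lint, Publish

Critical path before the change: Deps→UnitTest→Docs = 6+7+2 = 15 giving 15 minutes.
Publish is off the critical path — its longest chain is 12 minutes, giving 3 of slack.
Now Deps→Lint→Publish = 6+4+9 = 19 is longest, so the finish becomes 19 minutes.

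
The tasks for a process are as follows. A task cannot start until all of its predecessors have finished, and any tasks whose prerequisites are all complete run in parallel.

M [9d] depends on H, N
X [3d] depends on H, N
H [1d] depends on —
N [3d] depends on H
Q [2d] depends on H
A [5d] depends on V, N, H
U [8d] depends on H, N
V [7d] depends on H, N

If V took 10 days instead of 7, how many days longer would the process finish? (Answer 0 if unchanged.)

3

Critical path before the change: H→N→V→A = 1+3+7+5 = 16 giving 16 days.
Since V is critical, the +3 change carries straight to that chain (now 19 days).
The critical path is still H→N→V→A; finish is now 19 days.
Change in finish: 19 − 16 = +3 days.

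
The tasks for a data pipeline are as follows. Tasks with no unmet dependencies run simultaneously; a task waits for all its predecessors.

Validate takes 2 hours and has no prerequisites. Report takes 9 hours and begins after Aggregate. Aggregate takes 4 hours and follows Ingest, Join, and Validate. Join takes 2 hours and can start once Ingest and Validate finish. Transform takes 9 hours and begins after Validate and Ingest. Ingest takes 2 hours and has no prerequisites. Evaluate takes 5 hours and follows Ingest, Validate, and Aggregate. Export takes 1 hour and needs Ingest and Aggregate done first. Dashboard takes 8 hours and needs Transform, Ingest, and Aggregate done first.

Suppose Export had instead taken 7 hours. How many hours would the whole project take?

Actual critical path: Ingest→Transform→Dashboard = 2+9+8 = 19 ⇒ 19 hours.
Export is off the critical path — its longest chain is 9 hours, giving 10 of slack.
No other chain overtakes it, so the finish is 19 hours.

19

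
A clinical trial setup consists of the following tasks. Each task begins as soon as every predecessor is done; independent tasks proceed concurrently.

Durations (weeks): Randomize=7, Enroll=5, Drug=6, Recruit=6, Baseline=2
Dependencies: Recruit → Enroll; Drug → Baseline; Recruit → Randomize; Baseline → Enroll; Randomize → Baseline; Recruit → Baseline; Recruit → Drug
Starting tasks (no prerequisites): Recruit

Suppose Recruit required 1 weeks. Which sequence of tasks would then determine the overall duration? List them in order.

As given, the longest chain is Recruit→Randomize→Baseline→Enroll = 6+7+2+5 = 20, so the finish is 20 weeks.
Since Recruit is critical, the -5 change carries straight to that chain (now 15 weeks).
That remains the longest chain; total 15 weeks.

Recruit, Randomize, Baseline, Enroll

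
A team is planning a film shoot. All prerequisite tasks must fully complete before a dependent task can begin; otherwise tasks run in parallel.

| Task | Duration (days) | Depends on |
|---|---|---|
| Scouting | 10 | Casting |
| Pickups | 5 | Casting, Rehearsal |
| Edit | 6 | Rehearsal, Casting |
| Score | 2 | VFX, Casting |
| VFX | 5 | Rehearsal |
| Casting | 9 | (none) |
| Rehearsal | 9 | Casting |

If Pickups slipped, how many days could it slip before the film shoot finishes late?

Casting→Rehearsal→VFX→Score = 9+9+5+2 = 25 sets the makespan at 25 days.
Pickups finishes as early as 23 and must finish by 25.
Float = 25 − 23 = 2.

2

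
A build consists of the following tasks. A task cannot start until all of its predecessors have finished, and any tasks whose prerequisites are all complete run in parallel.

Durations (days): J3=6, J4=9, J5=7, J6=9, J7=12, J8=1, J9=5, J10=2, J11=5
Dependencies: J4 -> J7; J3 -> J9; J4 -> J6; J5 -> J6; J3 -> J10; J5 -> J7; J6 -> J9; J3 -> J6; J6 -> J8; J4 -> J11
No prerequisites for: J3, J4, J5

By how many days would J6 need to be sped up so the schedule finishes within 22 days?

Current finish: 23 days; target: 22.
J6 is on every critical path, so each day cut from J6 cuts the finish by one (this holds down to a finish of 21).
Need 23 − 22 = 1 day off J6 → J6 becomes 8 days, finish becomes 22.

1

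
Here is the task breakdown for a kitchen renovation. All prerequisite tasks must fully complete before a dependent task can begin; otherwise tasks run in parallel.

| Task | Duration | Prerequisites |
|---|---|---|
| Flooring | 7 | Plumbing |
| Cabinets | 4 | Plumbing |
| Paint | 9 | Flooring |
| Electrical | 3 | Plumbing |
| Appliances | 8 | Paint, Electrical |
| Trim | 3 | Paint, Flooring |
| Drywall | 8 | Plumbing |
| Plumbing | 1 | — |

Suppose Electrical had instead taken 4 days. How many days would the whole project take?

25

The binding path is Plumbing→Flooring→Paint→Appliances = 1+7+9+8 = 25; finish at 25 days.
The longest path through Electrical is only 12 days, so Electrical has float 13.
That remains the longest chain; total 25 days.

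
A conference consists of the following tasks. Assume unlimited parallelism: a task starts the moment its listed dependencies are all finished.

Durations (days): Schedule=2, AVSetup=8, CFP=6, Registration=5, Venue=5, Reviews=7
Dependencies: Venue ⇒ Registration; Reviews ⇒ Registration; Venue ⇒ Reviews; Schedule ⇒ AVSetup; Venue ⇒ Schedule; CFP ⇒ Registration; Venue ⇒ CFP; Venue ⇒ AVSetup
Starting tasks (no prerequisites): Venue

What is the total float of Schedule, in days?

Critical path: Venue→Reviews→Registration = 5+7+5 = 17, so the finish is 17 days.
The longest chain containing Schedule totals 15 days.
Float = 17 − 15 = 2.

2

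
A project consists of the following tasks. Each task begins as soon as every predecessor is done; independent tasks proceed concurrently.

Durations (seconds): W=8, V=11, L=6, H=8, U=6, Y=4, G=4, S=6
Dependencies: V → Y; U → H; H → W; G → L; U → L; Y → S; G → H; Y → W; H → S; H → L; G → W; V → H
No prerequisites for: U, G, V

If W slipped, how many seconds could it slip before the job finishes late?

Critical path: V→H→W = 11+8+8 = 27, so the finish is 27 seconds.
W finishes as early as 27 and must finish by 27.
So W can slip 27 − 27 = 0 seconds.

0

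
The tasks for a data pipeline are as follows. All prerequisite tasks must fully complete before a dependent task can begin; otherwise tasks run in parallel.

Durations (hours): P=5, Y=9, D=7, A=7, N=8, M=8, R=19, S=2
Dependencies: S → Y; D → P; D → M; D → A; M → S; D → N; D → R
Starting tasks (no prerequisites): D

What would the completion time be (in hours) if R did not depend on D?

26

Original critical path: D→M→S→Y = 7+8+2+9 = 26 ⇒ 26 hours.
Without D→R, R's earliest start moves from 7 to 0.
New critical path: D→M→S→Y = 7+8+2+9 = 26 ⇒ 26 hours.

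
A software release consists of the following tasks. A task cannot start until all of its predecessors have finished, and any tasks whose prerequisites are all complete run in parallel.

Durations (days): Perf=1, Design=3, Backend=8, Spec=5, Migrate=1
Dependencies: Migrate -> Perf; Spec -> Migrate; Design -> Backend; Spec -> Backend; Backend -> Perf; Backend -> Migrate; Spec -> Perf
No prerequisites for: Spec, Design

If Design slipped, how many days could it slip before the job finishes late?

Critical path: Spec→Backend→Migrate→Perf = 5+8+1+1 = 15, so the finish is 15 days.
Design finishes as early as 3 and must finish by 5.
Slack of Design = 2 − 0 = 2 days.

2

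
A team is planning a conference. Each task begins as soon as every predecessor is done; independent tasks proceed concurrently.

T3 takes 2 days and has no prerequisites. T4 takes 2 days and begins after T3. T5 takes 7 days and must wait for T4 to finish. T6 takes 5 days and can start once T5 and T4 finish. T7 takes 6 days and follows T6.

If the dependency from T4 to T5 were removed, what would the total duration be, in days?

Original critical path: T3→T4→T5→T6→T7 = 2+2+7+5+6 = 22 ⇒ 22 days.
Without T4→T5, T5's earliest start moves from 4 to 0.
The longest chain is now T5→T6→T7 = 7+5+6 = 18, so the schedule takes 18 days.

18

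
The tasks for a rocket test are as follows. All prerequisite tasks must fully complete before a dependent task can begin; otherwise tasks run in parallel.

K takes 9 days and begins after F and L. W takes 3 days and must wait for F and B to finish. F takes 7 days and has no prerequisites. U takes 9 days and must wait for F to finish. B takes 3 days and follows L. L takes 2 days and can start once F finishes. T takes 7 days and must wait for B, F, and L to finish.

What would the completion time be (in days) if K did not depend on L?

19

Before: longest chain F→L→B→T = 7+2+3+7 = 19, finish 19.
Without L→K, K's earliest start moves from 9 to 7.
New critical path: F→L→B→T = 7+2+3+7 = 19 ⇒ 19 days.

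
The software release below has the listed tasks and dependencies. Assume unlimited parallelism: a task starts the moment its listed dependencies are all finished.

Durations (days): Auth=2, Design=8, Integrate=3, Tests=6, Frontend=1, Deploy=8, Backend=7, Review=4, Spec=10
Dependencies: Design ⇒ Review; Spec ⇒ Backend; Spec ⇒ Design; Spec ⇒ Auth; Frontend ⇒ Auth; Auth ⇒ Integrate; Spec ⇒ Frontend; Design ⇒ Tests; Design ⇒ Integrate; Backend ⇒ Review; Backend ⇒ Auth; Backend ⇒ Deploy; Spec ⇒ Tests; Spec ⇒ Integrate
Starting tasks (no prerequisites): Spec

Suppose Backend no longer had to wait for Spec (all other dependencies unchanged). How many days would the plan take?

24

With the dependency in place, Spec→Backend→Deploy = 10+7+8 = 25 sets the finish at 25 days.
Without Spec→Backend, Backend's earliest start moves from 10 to 0.
New critical path: Spec→Design→Tests = 10+8+6 = 24 ⇒ 24 days.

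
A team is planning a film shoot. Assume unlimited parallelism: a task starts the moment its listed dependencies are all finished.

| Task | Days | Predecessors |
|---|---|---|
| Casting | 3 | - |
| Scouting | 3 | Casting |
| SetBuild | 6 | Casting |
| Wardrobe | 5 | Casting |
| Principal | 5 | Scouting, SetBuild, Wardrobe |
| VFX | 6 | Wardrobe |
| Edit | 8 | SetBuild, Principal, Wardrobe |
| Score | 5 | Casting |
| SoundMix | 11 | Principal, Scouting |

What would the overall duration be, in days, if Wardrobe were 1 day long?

Critical path before the change: Casting→SetBuild→Principal→SoundMix = 3+6+5+11 = 25 giving 25 days.
The longest path through Wardrobe is only 24 days, so Wardrobe has float 1.
The critical path is still Casting→SetBuild→Principal→SoundMix; finish is now 25 days.

25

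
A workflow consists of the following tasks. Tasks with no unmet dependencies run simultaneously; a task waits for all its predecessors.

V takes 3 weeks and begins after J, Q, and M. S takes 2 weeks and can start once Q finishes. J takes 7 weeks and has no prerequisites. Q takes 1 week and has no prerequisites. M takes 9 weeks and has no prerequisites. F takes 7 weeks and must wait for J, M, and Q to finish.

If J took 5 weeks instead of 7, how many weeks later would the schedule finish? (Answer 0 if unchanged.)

As given, the longest chain is M→F = 9+7 = 16, so the finish is 16 weeks.
J has 2 weeks of float (longest path through it is 14).
No other chain overtakes it, so the finish is 16 weeks.
Change in finish: 16 − 16 = +0 weeks.

0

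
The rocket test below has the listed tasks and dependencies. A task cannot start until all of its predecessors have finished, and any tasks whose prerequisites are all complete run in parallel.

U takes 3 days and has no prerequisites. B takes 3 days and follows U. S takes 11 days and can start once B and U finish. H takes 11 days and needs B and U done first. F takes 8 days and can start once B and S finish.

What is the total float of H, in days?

U→B→S→F = 3+3+11+8 = 25 sets the makespan at 25 days.
H finishes as early as 17 and must finish by 25.
So H can slip 25 − 17 = 8 days.

8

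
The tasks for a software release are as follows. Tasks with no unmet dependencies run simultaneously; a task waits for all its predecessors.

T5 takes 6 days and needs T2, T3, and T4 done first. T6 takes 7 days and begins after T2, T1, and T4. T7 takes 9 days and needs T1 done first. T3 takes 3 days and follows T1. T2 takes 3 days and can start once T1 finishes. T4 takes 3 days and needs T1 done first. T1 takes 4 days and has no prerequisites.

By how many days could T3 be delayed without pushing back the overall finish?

1

T1→T2→T6 = 4+3+7 = 14 sets the makespan at 14 days.
The longest chain containing T3 totals 13 days.
Float = 14 − 13 = 1.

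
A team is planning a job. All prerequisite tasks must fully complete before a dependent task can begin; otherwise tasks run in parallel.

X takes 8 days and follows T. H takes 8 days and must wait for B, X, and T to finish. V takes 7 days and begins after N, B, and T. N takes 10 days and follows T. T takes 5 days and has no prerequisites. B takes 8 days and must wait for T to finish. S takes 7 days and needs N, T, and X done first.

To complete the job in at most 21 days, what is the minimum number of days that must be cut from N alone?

Current finish: 22 days; target: 21.
N is on every critical path, so each day cut from N cuts the finish by one (this holds down to a finish of 21).
Need 22 − 21 = 1 day off N → N becomes 9 days, finish becomes 21.

1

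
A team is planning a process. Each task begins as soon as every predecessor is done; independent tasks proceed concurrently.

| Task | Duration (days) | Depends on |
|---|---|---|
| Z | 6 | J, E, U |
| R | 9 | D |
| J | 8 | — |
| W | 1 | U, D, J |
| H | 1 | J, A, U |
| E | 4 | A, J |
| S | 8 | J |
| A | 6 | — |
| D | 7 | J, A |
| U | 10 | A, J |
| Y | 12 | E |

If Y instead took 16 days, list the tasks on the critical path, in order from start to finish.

Actual critical path: J→E→Y = 8+4+12 = 24 ⇒ 24 days.
Y lies on that path, so at 16 days the path becomes 28 days.
The critical path is still J→E→Y; finish is now 28 days.

J, E, Y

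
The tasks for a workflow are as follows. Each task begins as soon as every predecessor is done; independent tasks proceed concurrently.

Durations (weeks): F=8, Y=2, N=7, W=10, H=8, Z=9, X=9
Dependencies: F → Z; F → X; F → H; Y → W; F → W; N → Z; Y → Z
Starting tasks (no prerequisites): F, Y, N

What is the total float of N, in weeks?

F→W = 8+10 = 18 sets the makespan at 18 weeks.
The longest chain containing N totals 16 weeks.
Slack of N = 2 − 0 = 2 weeks.

2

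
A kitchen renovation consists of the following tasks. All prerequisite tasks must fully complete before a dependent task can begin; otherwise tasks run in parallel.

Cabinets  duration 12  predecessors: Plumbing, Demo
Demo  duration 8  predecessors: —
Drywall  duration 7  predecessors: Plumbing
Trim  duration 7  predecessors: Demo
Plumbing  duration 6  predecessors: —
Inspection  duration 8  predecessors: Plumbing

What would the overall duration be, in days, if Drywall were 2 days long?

20

The binding path is Demo→Cabinets = 8+12 = 20; finish at 20 days.
Drywall has 7 days of float (longest path through it is 13).
The critical path is still Demo→Cabinets; finish is now 20 days.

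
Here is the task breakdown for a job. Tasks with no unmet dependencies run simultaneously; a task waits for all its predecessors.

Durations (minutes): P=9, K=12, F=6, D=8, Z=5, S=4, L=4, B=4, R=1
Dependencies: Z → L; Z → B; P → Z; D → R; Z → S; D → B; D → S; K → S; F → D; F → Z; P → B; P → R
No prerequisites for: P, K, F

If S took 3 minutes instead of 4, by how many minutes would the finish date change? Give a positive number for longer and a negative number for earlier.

0

As given, the longest chain is P→Z→S = 9+5+4 = 18, so the finish is 18 minutes.
S is on the critical path; changing it to 3 makes that path 17 minutes.
Now P→Z→L = 9+5+4 = 18 is longest, so the finish becomes 18 minutes.
Change in finish: 18 − 18 = +0 minutes.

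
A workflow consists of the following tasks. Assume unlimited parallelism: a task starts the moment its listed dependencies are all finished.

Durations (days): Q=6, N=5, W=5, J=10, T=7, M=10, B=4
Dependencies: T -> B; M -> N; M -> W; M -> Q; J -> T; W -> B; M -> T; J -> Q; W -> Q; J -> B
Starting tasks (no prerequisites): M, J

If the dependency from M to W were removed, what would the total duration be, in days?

21

Original critical path: M→W→Q = 10+5+6 = 21 ⇒ 21 days.
Without M→W, W's earliest start moves from 10 to 0.
After: M→T→B = 10+7+4 = 21 → 21 days.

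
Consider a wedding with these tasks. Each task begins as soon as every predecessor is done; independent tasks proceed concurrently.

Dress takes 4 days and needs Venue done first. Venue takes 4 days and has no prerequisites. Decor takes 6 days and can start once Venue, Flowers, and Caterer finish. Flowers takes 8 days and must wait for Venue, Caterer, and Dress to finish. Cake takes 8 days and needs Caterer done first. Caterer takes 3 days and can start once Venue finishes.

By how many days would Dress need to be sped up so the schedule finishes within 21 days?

Current finish: 22 days; target: 21.
Dress is on every critical path, so each day cut from Dress cuts the finish by one (this holds down to a finish of 21).
Need 22 − 21 = 1 day off Dress → Dress becomes 3 days, finish becomes 21.

1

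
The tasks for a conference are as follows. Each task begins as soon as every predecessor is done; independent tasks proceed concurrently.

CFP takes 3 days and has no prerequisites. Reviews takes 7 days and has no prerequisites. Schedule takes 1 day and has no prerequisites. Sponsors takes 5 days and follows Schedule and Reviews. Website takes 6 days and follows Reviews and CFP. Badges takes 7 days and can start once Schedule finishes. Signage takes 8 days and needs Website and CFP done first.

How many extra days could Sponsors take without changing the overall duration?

9

Reviews→Website→Signage = 7+6+8 = 21 sets the makespan at 21 days.
Sponsors finishes as early as 12 and must finish by 21.
Float = 21 − 12 = 9.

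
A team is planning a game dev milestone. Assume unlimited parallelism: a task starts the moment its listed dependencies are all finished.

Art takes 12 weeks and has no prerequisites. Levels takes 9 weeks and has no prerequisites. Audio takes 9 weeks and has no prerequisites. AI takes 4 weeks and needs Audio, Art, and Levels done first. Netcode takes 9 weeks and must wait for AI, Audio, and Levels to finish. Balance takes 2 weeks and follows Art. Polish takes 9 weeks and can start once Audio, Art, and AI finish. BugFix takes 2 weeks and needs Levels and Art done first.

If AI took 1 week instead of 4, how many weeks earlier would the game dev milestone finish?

The binding path is Art→AI→Netcode = 12+4+9 = 25; finish at 25 weeks.
Since AI is critical, the -3 change carries straight to that chain (now 22 weeks).
That remains the longest chain; total 22 weeks.
Change in finish: 22 − 25 = -3 weeks.

3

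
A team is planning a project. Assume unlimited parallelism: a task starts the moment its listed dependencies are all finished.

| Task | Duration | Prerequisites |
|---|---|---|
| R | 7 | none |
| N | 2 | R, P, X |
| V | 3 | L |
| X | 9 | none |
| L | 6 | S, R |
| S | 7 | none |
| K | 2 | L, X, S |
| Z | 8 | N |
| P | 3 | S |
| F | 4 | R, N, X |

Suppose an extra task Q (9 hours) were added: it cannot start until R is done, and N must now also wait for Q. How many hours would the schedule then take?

Originally the schedule takes 20 hours.
With Q inserted, N now waits for max(R, P, X, Q).
New critical path: R→Q→N→Z = 7+9+2+8 = 26 ⇒ 26 hours.

26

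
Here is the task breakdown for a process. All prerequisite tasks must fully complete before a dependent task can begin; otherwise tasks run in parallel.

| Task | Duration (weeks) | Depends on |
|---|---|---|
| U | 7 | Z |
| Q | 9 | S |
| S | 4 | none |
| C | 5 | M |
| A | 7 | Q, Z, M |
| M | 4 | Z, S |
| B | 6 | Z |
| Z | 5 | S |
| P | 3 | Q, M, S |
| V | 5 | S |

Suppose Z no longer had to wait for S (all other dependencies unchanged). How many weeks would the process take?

Before: longest chain S→Z→M→A = 4+5+4+7 = 20, finish 20.
Without S→Z, Z's earliest start moves from 4 to 0.
New critical path: S→Q→A = 4+9+7 = 20 ⇒ 20 weeks.

20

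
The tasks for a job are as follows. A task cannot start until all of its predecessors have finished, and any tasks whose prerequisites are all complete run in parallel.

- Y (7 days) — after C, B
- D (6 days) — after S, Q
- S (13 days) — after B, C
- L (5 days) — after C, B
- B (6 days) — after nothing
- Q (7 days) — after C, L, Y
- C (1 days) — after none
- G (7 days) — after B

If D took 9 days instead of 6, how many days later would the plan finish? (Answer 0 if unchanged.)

As given, the longest chain is B→Y→Q→D = 6+7+7+6 = 26, so the finish is 26 days.
D lies on that path, so at 9 days the path becomes 29 days.
No other chain overtakes it, so the finish is 29 days.
Change in finish: 29 − 26 = +3 days.

3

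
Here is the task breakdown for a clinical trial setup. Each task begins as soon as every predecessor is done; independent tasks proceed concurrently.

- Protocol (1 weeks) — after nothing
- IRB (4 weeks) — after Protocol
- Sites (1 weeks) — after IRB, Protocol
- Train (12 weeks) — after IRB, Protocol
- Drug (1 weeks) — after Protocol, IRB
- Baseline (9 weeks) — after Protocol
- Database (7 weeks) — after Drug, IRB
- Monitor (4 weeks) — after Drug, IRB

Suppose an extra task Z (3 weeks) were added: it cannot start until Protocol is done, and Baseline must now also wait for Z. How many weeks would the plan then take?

Originally the plan takes 17 weeks.
With Z inserted, Baseline now waits for max(Protocol, Z).
New critical path: Protocol→IRB→Train = 1+4+12 = 17 ⇒ 17 weeks.

17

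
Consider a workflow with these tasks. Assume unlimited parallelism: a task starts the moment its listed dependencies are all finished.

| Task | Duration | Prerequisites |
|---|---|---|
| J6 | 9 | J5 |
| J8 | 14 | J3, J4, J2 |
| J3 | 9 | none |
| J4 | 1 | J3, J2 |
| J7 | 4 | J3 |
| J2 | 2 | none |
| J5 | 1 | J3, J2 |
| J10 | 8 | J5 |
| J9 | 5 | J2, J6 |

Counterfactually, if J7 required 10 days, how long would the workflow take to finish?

As given, the longest chain is J3→J4→J8 = 9+1+14 = 24, so the finish is 24 days.
J7 has 11 days of float (longest path through it is 13).
No other chain overtakes it, so the finish is 24 days.

24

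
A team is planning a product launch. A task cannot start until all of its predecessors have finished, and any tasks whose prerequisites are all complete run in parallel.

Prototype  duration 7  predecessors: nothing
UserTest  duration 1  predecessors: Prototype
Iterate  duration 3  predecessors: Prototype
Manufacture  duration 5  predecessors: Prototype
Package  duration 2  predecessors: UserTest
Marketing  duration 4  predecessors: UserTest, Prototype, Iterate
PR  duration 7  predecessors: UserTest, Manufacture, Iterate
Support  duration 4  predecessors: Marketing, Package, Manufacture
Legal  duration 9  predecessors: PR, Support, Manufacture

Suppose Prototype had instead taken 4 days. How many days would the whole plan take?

25

Baseline: Prototype→Manufacture→PR→Legal = 7+5+7+9 = 28 → 28 days.
Prototype lies on that path, so at 4 days the path becomes 25 days.
No other chain overtakes it, so the finish is 25 days.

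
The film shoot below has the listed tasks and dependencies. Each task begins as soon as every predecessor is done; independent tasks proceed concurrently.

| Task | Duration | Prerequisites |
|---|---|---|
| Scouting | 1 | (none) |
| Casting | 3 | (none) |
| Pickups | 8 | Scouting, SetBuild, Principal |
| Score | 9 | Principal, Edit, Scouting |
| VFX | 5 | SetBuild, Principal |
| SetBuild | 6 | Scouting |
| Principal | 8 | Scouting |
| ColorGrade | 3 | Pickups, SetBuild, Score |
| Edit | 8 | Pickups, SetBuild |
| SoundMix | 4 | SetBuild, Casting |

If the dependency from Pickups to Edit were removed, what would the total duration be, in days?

Original critical path: Scouting→Principal→Pickups→Edit→Score→ColorGrade = 1+8+8+8+9+3 = 37 ⇒ 37 days.
Without Pickups→Edit, Edit's earliest start moves from 17 to 7.
The longest chain is now Scouting→SetBuild→Edit→Score→ColorGrade = 1+6+8+9+3 = 27, so the film shoot takes 27 days.

27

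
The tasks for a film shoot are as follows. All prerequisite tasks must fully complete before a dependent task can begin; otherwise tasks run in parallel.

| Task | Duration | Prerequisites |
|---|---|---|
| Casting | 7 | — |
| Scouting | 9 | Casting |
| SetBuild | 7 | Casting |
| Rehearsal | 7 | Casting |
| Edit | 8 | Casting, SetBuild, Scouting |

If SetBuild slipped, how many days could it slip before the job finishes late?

The longest chain is Casting→Scouting→Edit = 7+9+8 = 24; overall finish 24 days.
SetBuild finishes as early as 14 and must finish by 16.
Slack of SetBuild = 9 − 7 = 2 days.

2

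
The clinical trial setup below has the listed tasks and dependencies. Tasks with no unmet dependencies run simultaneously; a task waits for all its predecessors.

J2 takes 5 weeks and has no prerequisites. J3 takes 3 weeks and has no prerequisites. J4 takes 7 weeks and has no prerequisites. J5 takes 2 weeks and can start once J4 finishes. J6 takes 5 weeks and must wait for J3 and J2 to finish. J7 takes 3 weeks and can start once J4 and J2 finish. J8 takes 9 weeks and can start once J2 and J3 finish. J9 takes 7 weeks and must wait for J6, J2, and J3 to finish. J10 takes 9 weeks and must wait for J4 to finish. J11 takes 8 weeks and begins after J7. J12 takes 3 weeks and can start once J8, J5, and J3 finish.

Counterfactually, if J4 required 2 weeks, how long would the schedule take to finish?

17

As given, the longest chain is J4→J7→J11 = 7+3+8 = 18, so the finish is 18 weeks.
J4 lies on that path, so at 2 weeks the path becomes 13 weeks.
The binding chain switches to J2→J6→J9 = 5+5+7 = 17; finish 17 weeks.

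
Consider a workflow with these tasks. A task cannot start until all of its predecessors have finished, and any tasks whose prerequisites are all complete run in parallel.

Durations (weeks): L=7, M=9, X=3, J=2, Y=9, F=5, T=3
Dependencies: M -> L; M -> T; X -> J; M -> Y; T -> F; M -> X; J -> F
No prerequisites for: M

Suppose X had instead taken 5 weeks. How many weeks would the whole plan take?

21

The binding path is M→X→J→F = 9+3+2+5 = 19; finish at 19 weeks.
Since X is critical, the +2 change carries straight to that chain (now 21 weeks).
The critical path is still M→X→J→F; finish is now 21 weeks.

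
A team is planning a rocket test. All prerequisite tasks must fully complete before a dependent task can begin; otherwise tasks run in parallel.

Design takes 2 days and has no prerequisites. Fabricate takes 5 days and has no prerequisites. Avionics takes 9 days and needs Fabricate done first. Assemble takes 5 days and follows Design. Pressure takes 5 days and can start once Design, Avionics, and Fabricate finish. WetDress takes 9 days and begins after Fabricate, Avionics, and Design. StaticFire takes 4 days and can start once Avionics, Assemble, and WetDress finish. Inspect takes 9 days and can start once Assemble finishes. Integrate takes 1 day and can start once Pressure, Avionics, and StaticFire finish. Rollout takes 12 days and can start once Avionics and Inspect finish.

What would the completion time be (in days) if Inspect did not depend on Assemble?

28

With the dependency in place, Design→Assemble→Inspect→Rollout = 2+5+9+12 = 28 sets the finish at 28 days.
Without Assemble→Inspect, Inspect's earliest start moves from 7 to 0.
The longest chain is now Fabricate→Avionics→WetDress→StaticFire→Integrate = 5+9+9+4+1 = 28, so the project takes 28 days.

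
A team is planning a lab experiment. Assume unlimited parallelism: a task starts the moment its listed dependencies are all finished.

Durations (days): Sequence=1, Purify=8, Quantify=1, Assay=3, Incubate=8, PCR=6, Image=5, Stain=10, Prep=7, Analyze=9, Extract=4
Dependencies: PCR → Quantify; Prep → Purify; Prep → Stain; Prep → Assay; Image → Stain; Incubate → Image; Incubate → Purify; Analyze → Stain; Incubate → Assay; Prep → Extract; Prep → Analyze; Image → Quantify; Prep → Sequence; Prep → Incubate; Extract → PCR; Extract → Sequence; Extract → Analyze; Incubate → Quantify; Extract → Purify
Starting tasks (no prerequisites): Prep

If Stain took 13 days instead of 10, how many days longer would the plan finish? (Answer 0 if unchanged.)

Critical path before the change: Prep→Incubate→Image→Stain = 7+8+5+10 = 30 giving 30 days.
Since Stain is critical, the +3 change carries straight to that chain (now 33 days).
No other chain overtakes it, so the finish is 33 days.
Change in finish: 33 − 30 = +3 days.

3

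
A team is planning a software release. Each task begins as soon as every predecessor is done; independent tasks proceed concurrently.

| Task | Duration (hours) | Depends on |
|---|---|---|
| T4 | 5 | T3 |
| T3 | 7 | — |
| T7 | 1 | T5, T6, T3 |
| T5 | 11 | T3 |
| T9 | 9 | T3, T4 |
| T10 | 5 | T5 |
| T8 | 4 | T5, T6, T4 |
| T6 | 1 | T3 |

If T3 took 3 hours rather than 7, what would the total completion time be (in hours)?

The binding path is T3→T5→T10 = 7+11+5 = 23; finish at 23 hours.
Since T3 is critical, the -4 change carries straight to that chain (now 19 hours).
That remains the longest chain; total 19 hours.

19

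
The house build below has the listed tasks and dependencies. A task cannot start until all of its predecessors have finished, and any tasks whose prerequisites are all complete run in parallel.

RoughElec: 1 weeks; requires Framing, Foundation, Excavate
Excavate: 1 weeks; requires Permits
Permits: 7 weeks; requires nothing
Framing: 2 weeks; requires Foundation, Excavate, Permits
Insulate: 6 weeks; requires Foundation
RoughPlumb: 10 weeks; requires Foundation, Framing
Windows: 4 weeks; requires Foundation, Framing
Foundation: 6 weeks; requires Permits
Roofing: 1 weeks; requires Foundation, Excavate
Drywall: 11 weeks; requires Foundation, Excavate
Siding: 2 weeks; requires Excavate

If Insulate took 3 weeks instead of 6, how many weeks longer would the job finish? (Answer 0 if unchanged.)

0

Actual critical path: Permits→Foundation→Framing→RoughPlumb = 7+6+2+10 = 25 ⇒ 25 weeks.
Insulate has 6 weeks of float (longest path through it is 19).
The critical path is still Permits→Foundation→Framing→RoughPlumb; finish is now 25 weeks.
Change in finish: 25 − 25 = +0 weeks.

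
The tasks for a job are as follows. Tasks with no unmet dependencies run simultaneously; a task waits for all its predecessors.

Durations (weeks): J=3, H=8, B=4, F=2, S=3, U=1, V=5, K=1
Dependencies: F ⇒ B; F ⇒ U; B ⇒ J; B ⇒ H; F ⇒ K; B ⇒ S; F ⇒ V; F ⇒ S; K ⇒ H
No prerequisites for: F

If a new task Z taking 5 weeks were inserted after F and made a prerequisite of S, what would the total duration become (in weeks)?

14

Originally the plan takes 14 weeks.
With Z inserted, S now waits for max(F, B, Z).
New critical path: F→B→H = 2+4+8 = 14 ⇒ 14 weeks.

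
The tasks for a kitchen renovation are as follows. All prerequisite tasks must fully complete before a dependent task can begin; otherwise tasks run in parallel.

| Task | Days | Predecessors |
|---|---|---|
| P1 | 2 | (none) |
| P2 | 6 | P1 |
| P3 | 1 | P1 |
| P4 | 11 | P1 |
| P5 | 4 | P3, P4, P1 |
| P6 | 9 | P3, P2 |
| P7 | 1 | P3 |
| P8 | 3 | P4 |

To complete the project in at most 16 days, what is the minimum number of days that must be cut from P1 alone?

1

Current finish: 17 days; target: 16.
P1 is on every critical path, so each day cut from P1 cuts the finish by one (this holds down to a finish of 16).
Need 17 − 16 = 1 day off P1 → P1 becomes 1 day, finish becomes 16.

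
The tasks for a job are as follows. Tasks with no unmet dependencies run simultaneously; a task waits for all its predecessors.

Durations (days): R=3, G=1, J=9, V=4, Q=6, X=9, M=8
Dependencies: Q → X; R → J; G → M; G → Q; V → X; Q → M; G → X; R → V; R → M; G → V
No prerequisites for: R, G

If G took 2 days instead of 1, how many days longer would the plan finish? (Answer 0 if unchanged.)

1

As given, the longest chain is G→Q→X = 1+6+9 = 16, so the finish is 16 days.
G lies on that path, so at 2 days the path becomes 17 days.
The critical path is still G→Q→X; finish is now 17 days.
Change in finish: 17 − 16 = +1 days.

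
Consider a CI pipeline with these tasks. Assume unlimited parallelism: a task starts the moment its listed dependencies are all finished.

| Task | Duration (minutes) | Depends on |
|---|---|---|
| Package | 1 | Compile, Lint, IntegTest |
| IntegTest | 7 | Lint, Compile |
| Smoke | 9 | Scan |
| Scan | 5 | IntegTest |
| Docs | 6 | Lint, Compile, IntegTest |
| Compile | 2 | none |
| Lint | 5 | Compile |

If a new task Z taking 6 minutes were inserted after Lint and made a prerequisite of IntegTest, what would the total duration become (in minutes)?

Originally the schedule takes 28 minutes.
With Z inserted, IntegTest now waits for max(Lint, Compile, Z).
New critical path: Compile→Lint→Z→IntegTest→Scan→Smoke = 2+5+6+7+5+9 = 34 ⇒ 34 minutes.

34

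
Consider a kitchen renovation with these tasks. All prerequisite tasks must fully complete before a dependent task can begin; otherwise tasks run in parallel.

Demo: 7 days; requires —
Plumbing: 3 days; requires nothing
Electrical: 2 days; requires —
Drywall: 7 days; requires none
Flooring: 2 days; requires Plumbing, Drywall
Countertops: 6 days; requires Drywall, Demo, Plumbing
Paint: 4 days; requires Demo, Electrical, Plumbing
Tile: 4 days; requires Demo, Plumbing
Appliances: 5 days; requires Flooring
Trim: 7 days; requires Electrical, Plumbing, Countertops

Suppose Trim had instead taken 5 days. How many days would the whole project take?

18

The binding path is Demo→Countertops→Trim = 7+6+7 = 20; finish at 20 days.
Trim is on the critical path; changing it to 5 makes that path 18 days.
That remains the longest chain; total 18 days.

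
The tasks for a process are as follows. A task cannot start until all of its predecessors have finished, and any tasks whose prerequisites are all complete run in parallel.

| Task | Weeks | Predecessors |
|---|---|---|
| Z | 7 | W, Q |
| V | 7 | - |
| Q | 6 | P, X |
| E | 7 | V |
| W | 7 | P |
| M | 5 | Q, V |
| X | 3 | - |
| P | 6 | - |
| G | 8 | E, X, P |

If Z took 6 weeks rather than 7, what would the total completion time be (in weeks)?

The binding path is V→E→G = 7+7+8 = 22; finish at 22 weeks.
The longest path through Z is only 20 weeks, so Z has float 2.
That remains the longest chain; total 22 weeks.

22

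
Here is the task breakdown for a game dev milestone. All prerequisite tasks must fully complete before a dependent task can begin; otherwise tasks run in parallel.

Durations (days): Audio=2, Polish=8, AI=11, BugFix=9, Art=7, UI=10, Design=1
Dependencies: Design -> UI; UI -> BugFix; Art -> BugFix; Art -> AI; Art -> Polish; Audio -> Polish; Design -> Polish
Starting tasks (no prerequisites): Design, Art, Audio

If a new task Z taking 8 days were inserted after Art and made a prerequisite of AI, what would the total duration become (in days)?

Originally the plan takes 20 days.
With Z inserted, AI now waits for max(Art, Z).
New critical path: Art→Z→AI = 7+8+11 = 26 ⇒ 26 days.

26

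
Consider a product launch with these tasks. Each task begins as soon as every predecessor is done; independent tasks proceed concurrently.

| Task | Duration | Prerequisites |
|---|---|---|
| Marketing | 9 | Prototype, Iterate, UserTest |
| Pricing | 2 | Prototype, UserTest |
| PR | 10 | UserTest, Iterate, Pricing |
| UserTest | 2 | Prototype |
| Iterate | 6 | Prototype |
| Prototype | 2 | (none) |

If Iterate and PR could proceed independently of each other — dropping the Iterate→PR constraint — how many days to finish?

17

Before: longest chain Prototype→Iterate→PR = 2+6+10 = 18, finish 18.
Without Iterate→PR, PR's earliest start moves from 8 to 6.
After: Prototype→Iterate→Marketing = 2+6+9 = 17 → 17 days.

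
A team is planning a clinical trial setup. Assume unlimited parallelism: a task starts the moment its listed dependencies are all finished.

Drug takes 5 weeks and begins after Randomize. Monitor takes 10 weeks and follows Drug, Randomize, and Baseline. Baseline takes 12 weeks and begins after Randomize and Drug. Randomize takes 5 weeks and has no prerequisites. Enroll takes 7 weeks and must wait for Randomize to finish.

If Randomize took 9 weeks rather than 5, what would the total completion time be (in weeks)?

36

Actual critical path: Randomize→Drug→Baseline→Monitor = 5+5+12+10 = 32 ⇒ 32 weeks.
Randomize is on the critical path; changing it to 9 makes that path 36 weeks.
The critical path is still Randomize→Drug→Baseline→Monitor; finish is now 36 weeks.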